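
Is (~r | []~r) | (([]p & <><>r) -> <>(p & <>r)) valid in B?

Valid in B

Tableau for the negation ~((~r | []~r) | (([]p & <><>r) -> <>(p & <>r))):
1. ~((~r | []~r) | (([]p & <><>r) -> <>(p & <>r))), 0
2. ~(~r | []~r), 0
3. ~(([]p & <><>r) -> <>(p & <>r)), 0
4. r, 0
5. ~[]~r, 0
6. []p & <><>r, 0
7. ~<>(p & <>r), 0
8. []p, 0
9. <><>r, 0
10. ~(p & <>r), 0
11. p, 0
12. ~<>r, 0
13. ~r, 0
Accessibility: 0R0
Branch closes: r and ~r both at 0.
All branches of the negation close; one closing branch shown above.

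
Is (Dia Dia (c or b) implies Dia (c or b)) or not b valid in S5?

Tableau for the negation not ((Dia Dia (c or b) implies Dia (c or b)) or not b):
1. not ((Dia Dia (c or b) implies Dia (c or b)) or not b), 0
2. not (Dia Dia (c or b) implies Dia (c or b)), 0   [neg-or-rule on 1]
3. b, 0   [neg-or-rule on 1]
4. Dia Dia (c or b), 0   [neg-implies-rule on 2]
5. not Dia (c or b), 0   [neg-implies-rule on 2]
6. not (c or b), 0   [neg-Dia-rule on 5 via 0R0]
7. not c, 0   [neg-or-rule on 6]
8. not b, 0   [neg-or-rule on 6]
Accessibility: 0R0
Branch closes: b and not b both at 0.
Every branch of the negation's tableau closes; the branch above is one of them.

Valid in S5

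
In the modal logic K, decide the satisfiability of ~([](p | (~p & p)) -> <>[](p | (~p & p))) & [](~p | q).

Satisfiable

1. ~([](p | (~p & p)) -> <>[](p | (~p & p))) & [](~p | q), w0
2. ~([](p | (~p & p)) -> <>[](p | (~p & p))), w0   [&-rule on 1]
3. [](~p | q), w0   [&-rule on 1]
4. [](p | (~p & p)), w0   [~->-rule on 2]
5. ~<>[](p | (~p & p)), w0   [~->-rule on 2]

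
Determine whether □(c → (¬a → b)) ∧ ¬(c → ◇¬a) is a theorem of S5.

Invalid (countermodel exists)

Tableau for the negation ¬(□(c → (¬a → b)) ∧ ¬(c → ◇¬a)):
1. ¬(□(c → (¬a → b)) ∧ ¬(c → ◇¬a)), 0
2. c → ◇¬a, 0   [¬∧-rule on 1 (branches; this branch)]
3. ◇¬a, 0   [→-rule on 2 (branches; this branch)]
4. ¬a, 1   [◇-rule on 3: fresh world 1, 0R1]
Accessibility: 0R0, 0R1, 1R0, 1R1
The negation has an open branch (countermodel exists).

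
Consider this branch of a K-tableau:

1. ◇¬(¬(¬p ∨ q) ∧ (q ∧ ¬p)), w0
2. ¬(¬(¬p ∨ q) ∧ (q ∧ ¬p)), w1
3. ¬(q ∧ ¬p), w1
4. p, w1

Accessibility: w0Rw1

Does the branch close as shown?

There is no literal clash: for every atom and world, at most one sign appears.

No, open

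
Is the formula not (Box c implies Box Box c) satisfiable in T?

1. not (Box c implies Box Box c), 0
2. Box c, 0
3. not Box Box c, 0
4. c, 0
5. not Box c, 1
6. c, 1
7. not c, 2
Accessibility: 0R0, 0R1, 1R1, 1R2, 2R2

Satisfiable (open branch found)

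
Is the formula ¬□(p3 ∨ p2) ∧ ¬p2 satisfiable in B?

1. ¬□(p3 ∨ p2) ∧ ¬p2, u
2. ¬□(p3 ∨ p2), u
3. ¬p2, u
4. ¬(p3 ∨ p2), v
5. ¬p3, v
6. ¬p2, v
Accessibility: uRu, uRv, vRu, vRv

Yes, satisfiable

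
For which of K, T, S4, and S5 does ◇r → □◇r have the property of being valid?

S5-tableau for the negation ¬(◇r → □◇r):
1. ¬(◇r → □◇r), w0
2. ◇r, w0
3. ¬□◇r, w0
4. r, w1
5. ¬◇r, w2
6. ¬r, w0
7. ¬r, w1
Accessibility: w0Rw0, w0Rw1, w0Rw2, w1Rw0, w1Rw1, w1Rw2, w2Rw0, w2Rw1, w2Rw2
Branch closes: r and ¬r both at w1.
Every branch closes (one shown): valid in S5.
S4-tableau for the negation ¬(◇r → □◇r):
1. ¬(◇r → □◇r), w0
2. ◇r, w0
3. ¬□◇r, w0
4. r, w1
5. ¬◇r, w2
6. ¬r, w2
Accessibility: w0Rw0, w0Rw1, w0Rw2, w1Rw1, w2Rw2
Complete open branch: countermodel on an S4-frame, so not valid in S4, nor in K, T (the same frame is also a K-frame and a T-frame).

S5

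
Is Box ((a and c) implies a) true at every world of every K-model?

Valid

Tableau for the negation not Box ((a and c) implies a):
1. not Box ((a and c) implies a), 0
2. not ((a and c) implies a), 1
3. a and c, 1
4. not a, 1
5. a, 1
6. c, 1
Accessibility: 0R1
Branch closes: a and not a both at 1.
Every branch of the negation's tableau closes; the branch above is one of them.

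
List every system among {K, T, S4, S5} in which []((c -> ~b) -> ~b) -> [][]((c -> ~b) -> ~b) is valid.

S4-tableau for the negation ~([]((c -> ~b) -> ~b) -> [][]((c -> ~b) -> ~b)):
1. ~([]((c -> ~b) -> ~b) -> [][]((c -> ~b) -> ~b)), u
2. []((c -> ~b) -> ~b), u
3. ~[][]((c -> ~b) -> ~b), u
4. (c -> ~b) -> ~b, u
5. ~(c -> ~b), u
6. c, u
7. b, u
8. ~[]((c -> ~b) -> ~b), v
9. (c -> ~b) -> ~b, v
10. ~(c -> ~b), v
11. c, v
12. b, v
13. ~((c -> ~b) -> ~b), w
14. c -> ~b, w
15. b, w
16. (c -> ~b) -> ~b, w
17. ~c, w
18. ~(c -> ~b), w
19. c, w
Accessibility: uRu, uRv, uRw, vRv, vRw, wRw
Branch closes: c and ~c both at w.
Every branch closes (one shown): valid in S4, hence also in S5 (every theorem of S4 is a theorem of S5).
T-tableau for the negation ~([]((c -> ~b) -> ~b) -> [][]((c -> ~b) -> ~b)):
1. ~([]((c -> ~b) -> ~b) -> [][]((c -> ~b) -> ~b)), u
2. []((c -> ~b) -> ~b), u
3. ~[][]((c -> ~b) -> ~b), u
4. (c -> ~b) -> ~b, u
5. ~b, u
6. ~[]((c -> ~b) -> ~b), v
7. (c -> ~b) -> ~b, v
8. ~b, v
9. ~((c -> ~b) -> ~b), w
10. c -> ~b, w
11. b, w
12. ~c, w
Accessibility: uRu, uRv, vRv, vRw, wRw
Complete open branch: countermodel on a T-frame, so not valid in T, nor in K (the same frame is also a K-frame).

S4, S5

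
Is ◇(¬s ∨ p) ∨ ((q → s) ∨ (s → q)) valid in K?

Yes, valid

Tableau for the negation ¬(◇(¬s ∨ p) ∨ ((q → s) ∨ (s → q))):
1. ¬(◇(¬s ∨ p) ∨ ((q → s) ∨ (s → q))), w0
2. ¬◇(¬s ∨ p), w0   [¬∨-rule on 1]
3. ¬((q → s) ∨ (s → q)), w0   [¬∨-rule on 1]
4. ¬(q → s), w0   [¬∨-rule on 3]
5. ¬(s → q), w0   [¬∨-rule on 3]
6. q, w0   [¬→-rule on 4]
7. ¬s, w0   [¬→-rule on 4]
8. s, w0   [¬→-rule on 5]
9. ¬q, w0   [¬→-rule on 5]
Branch closes: s and ¬s both at w0.
Every branch of the negation's tableau closes; the branch above is one of them.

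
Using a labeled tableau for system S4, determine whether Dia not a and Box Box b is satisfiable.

1. Dia not a and Box Box b, 0
2. Dia not a, 0
3. Box Box b, 0
4. Box b, 0
5. b, 0
6. not a, 1
7. Box b, 1
8. b, 1
Accessibility: 0R0, 0R1, 1R1

Yes, satisfiable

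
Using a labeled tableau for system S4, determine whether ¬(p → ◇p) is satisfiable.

1. ¬(p → ◇p), w0
2. p, w0   [¬→-rule on 1]
3. ¬◇p, w0   [¬→-rule on 1]
4. ¬p, w0   [¬◇-rule on 3 via w0Rw0]
Accessibility: w0Rw0
Branch closes: p and ¬p both at w0.
All branches of the tableau close; one closing branch shown above.

Unsatisfiable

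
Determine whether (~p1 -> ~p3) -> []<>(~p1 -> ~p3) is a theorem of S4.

Tableau for the negation ~((~p1 -> ~p3) -> []<>(~p1 -> ~p3)):
1. ~((~p1 -> ~p3) -> []<>(~p1 -> ~p3)), u
2. ~p1 -> ~p3, u
3. ~[]<>(~p1 -> ~p3), u
4. ~p3, u
5. ~<>(~p1 -> ~p3), v
6. ~(~p1 -> ~p3), v
7. ~p1, v
8. p3, v
Accessibility: uRu, uRv, vRv
The negation has an open branch (countermodel exists).

Invalid (countermodel exists)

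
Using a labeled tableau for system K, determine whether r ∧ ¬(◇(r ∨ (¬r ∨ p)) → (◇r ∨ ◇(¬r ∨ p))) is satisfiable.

No, unsatisfiable

1. r ∧ ¬(◇(r ∨ (¬r ∨ p)) → (◇r ∨ ◇(¬r ∨ p))), 0
2. r, 0   [∧-rule on 1]
3. ¬(◇(r ∨ (¬r ∨ p)) → (◇r ∨ ◇(¬r ∨ p))), 0   [∧-rule on 1]
4. ◇(r ∨ (¬r ∨ p)), 0   [¬→-rule on 3]
5. ¬(◇r ∨ ◇(¬r ∨ p)), 0   [¬→-rule on 3]
6. ¬◇r, 0   [¬∨-rule on 5]
7. ¬◇(¬r ∨ p), 0   [¬∨-rule on 5]
8. r ∨ (¬r ∨ p), 1   [◇-rule on 4: fresh world 1, 0R1]
9. ¬r, 1   [¬◇-rule on 6 via 0R1]
10. ¬(¬r ∨ p), 1   [¬◇-rule on 7 via 0R1]
11. r, 1   [¬∨-rule on 10]
12. ¬p, 1   [¬∨-rule on 10]
Accessibility: 0R1
Branch closes: r and ¬r both at 1.
All branches of the tableau close; one closing branch shown above.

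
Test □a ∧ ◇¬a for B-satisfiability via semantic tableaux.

1. □a ∧ ◇¬a, w0
2. □a, w0
3. ◇¬a, w0
4. a, w0
5. ¬a, w1
6. a, w1
Accessibility: w0Rw0, w0Rw1, w1Rw0, w1Rw1
Branch closes: a and ¬a both at w1.
All branches of the tableau close; one closing branch shown above.

Unsatisfiable (every branch closes)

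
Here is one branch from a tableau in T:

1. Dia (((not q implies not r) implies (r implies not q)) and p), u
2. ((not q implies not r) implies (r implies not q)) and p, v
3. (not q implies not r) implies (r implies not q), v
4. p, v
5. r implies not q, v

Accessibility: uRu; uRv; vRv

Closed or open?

No world carries both an atom and its negation.

No, open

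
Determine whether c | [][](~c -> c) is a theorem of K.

Tableau for the negation ~(c | [][](~c -> c)):
1. ~(c | [][](~c -> c)), w0
2. ~c, w0
3. ~[][](~c -> c), w0
4. ~[](~c -> c), w1
5. ~(~c -> c), w2
6. ~c, w2
Accessibility: w0Rw1, w1Rw2
The negation has an open branch (countermodel exists).

No, not valid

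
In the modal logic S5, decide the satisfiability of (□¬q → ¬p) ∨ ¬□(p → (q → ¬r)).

Satisfiable (open branch found)

1. (□¬q → ¬p) ∨ ¬□(p → (q → ¬r)), w0
2. ¬□(p → (q → ¬r)), w0   [∨-rule on 1 (branches; this branch)]
3. ¬(p → (q → ¬r)), w1   [¬□-rule on 2: fresh world w1, w0Rw1]
4. p, w1   [¬→-rule on 3]
5. ¬(q → ¬r), w1   [¬→-rule on 3]
6. q, w1   [¬→-rule on 5]
7. r, w1   [¬→-rule on 5]
Accessibility: w0Rw0, w0Rw1, w1Rw0, w1Rw1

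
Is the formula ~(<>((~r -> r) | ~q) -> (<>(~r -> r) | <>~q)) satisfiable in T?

Unsatisfiable

1. ~(<>((~r -> r) | ~q) -> (<>(~r -> r) | <>~q)), w0
2. <>((~r -> r) | ~q), w0
3. ~(<>(~r -> r) | <>~q), w0
4. ~<>(~r -> r), w0
5. ~<>~q, w0
6. ~(~r -> r), w0
7. ~r, w0
8. q, w0
9. (~r -> r) | ~q, w1
10. ~(~r -> r), w1
11. ~r, w1
12. q, w1
13. ~r -> r, w1
14. r, w1
Accessibility: w0Rw0, w0Rw1, w1Rw1
Branch closes: r and ~r both at w1.
(One branch shown.) All branches close.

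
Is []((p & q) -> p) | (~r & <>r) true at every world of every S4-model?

Valid in S4

Tableau for the negation ~([]((p & q) -> p) | (~r & <>r)):
1. ~([]((p & q) -> p) | (~r & <>r)), w0
2. ~[]((p & q) -> p), w0
3. ~(~r & <>r), w0
4. ~<>r, w0
5. ~r, w0
6. ~((p & q) -> p), w1
7. p & q, w1
8. ~p, w1
9. p, w1
10. q, w1
Accessibility: w0Rw0, w0Rw1, w1Rw1
Branch closes: p and ~p both at w1.
All branches of the negation close; one closing branch shown above.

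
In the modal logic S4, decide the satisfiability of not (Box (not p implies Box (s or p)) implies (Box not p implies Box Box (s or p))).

1. not (Box (not p implies Box (s or p)) implies (Box not p implies Box Box (s or p))), w0
2. Box (not p implies Box (s or p)), w0
3. not (Box not p implies Box Box (s or p)), w0
4. Box not p, w0
5. not Box Box (s or p), w0
6. not p implies Box (s or p), w0
7. not p, w0
8. Box (s or p), w0
9. s or p, w0
10. s, w0
11. not Box (s or p), w1
12. not p implies Box (s or p), w1
13. not p, w1
14. s or p, w1
15. Box (s or p), w1
16. s, w1
17. not (s or p), w2
18. not s, w2
19. not p, w2
20. not p implies Box (s or p), w2
21. s or p, w2
22. Box (s or p), w2
23. p, w2
Accessibility: w0Rw0, w0Rw1, w0Rw2, w1Rw1, w1Rw2, w2Rw2
Branch closes: p and not p both at w2.
Every branch closes; the branch above is one of them.

Unsatisfiable (every branch closes)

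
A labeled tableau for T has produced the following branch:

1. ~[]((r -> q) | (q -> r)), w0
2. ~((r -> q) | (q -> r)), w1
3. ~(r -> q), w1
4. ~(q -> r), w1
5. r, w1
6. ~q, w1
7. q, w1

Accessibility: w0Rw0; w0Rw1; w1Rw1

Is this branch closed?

Both q and ~q appear at w1.

Closed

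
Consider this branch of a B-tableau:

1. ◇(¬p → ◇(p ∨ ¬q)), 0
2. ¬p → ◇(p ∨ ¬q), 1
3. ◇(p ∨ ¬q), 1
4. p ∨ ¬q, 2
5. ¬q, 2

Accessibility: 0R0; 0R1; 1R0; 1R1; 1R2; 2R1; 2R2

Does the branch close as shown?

Open

There is no literal clash: for every atom and world, at most one sign appears.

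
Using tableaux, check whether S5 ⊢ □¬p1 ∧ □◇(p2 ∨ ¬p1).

Invalid (countermodel exists)

Tableau for the negation ¬(□¬p1 ∧ □◇(p2 ∨ ¬p1)):
1. ¬(□¬p1 ∧ □◇(p2 ∨ ¬p1)), 0
2. ¬□◇(p2 ∨ ¬p1), 0
3. ¬◇(p2 ∨ ¬p1), 1
4. ¬(p2 ∨ ¬p1), 0
5. ¬p2, 0
6. p1, 0
7. ¬(p2 ∨ ¬p1), 1
8. ¬p2, 1
9. p1, 1
Accessibility: 0R0, 0R1, 1R0, 1R1
The negation has an open branch (countermodel exists).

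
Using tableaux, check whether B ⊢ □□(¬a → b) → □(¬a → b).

Tableau for the negation ¬(□□(¬a → b) → □(¬a → b)):
1. ¬(□□(¬a → b) → □(¬a → b)), w0
2. □□(¬a → b), w0
3. ¬□(¬a → b), w0
4. □(¬a → b), w0
5. ¬a → b, w0
6. b, w0
7. ¬(¬a → b), w1
8. ¬a, w1
9. ¬b, w1
10. □(¬a → b), w1
11. ¬a → b, w1
12. b, w1
Accessibility: w0Rw0, w0Rw1, w1Rw0, w1Rw1
Branch closes: b and ¬b both at w1.
Every branch of the negation's tableau closes; the branch above is one of them.

Yes, valid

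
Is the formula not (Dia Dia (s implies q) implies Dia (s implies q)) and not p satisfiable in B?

1. not (Dia Dia (s implies q) implies Dia (s implies q)) and not p, w0
2. not (Dia Dia (s implies q) implies Dia (s implies q)), w0   [and-rule on 1]
3. not p, w0   [and-rule on 1]
4. Dia Dia (s implies q), w0   [neg-implies-rule on 2]
5. not Dia (s implies q), w0   [neg-implies-rule on 2]
6. not (s implies q), w0   [neg-Dia-rule on 5 via w0Rw0]
7. s, w0   [neg-implies-rule on 6]
8. not q, w0   [neg-implies-rule on 6]
9. Dia (s implies q), w1   [Dia-rule on 4: fresh world w1, w0Rw1]
10. not (s implies q), w1   [neg-Dia-rule on 5 via w0Rw1]
11. s, w1   [neg-implies-rule on 10]
12. not q, w1   [neg-implies-rule on 10]
13. s implies q, w2   [Dia-rule on 9: fresh world w2, w1Rw2]
14. q, w2   [implies-rule on 13 (branches; this branch)]
Accessibility: w0Rw0, w0Rw1, w1Rw0, w1Rw1, w1Rw2, w2Rw1, w2Rw2

Satisfiable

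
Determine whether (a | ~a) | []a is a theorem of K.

Tableau for the negation ~((a | ~a) | []a):
1. ~((a | ~a) | []a), u
2. ~(a | ~a), u   [~|-rule on 1]
3. ~[]a, u   [~|-rule on 1]
4. ~a, u   [~|-rule on 2]
5. a, u   [~|-rule on 2]
Branch closes: a and ~a both at u.
Every branch of the negation's tableau closes; the branch above is one of them.

Yes, valid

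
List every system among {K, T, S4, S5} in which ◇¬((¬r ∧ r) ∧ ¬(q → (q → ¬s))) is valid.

T, S4, S5

T-tableau for the negation ¬◇¬((¬r ∧ r) ∧ ¬(q → (q → ¬s))):
1. ¬◇¬((¬r ∧ r) ∧ ¬(q → (q → ¬s))), u
2. (¬r ∧ r) ∧ ¬(q → (q → ¬s)), u   [¬◇-rule on 1 via uRu]
3. ¬r ∧ r, u   [∧-rule on 2]
4. ¬(q → (q → ¬s)), u   [∧-rule on 2]
5. ¬r, u   [∧-rule on 3]
6. r, u   [∧-rule on 3]
Accessibility: uRu
Branch closes: r and ¬r both at u.
Every branch closes (one shown): valid in T, hence also in S4, S5 (every theorem of T is a theorem of S4 and S5).
K-tableau for the negation ¬◇¬((¬r ∧ r) ∧ ¬(q → (q → ¬s))):
1. ¬◇¬((¬r ∧ r) ∧ ¬(q → (q → ¬s))), u
Complete open branch: countermodel on a K-frame, so not valid in K.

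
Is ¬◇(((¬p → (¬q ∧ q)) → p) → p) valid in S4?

Tableau for the negation ◇(((¬p → (¬q ∧ q)) → p) → p):
1. ◇(((¬p → (¬q ∧ q)) → p) → p), w0
2. ((¬p → (¬q ∧ q)) → p) → p, w1   [◇-rule on 1: fresh world w1, w0Rw1]
3. p, w1   [→-rule on 2 (branches; this branch)]
Accessibility: w0Rw0, w0Rw1, w1Rw1
The negation has an open branch (countermodel exists).

No, not valid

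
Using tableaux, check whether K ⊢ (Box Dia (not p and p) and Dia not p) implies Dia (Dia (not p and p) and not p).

Tableau for the negation not ((Box Dia (not p and p) and Dia not p) implies Dia (Dia (not p and p) and not p)):
1. not ((Box Dia (not p and p) and Dia not p) implies Dia (Dia (not p and p) and not p)), w0
2. Box Dia (not p and p) and Dia not p, w0   [neg-implies-rule on 1]
3. not Dia (Dia (not p and p) and not p), w0   [neg-implies-rule on 1]
4. Box Dia (not p and p), w0   [and-rule on 2]
5. Dia not p, w0   [and-rule on 2]
6. not p, w1   [Dia-rule on 5: fresh world w1, w0Rw1]
7. not (Dia (not p and p) and not p), w1   [neg-Dia-rule on 3 via w0Rw1]
8. Dia (not p and p), w1   [Box-rule on 4 via w0Rw1]
9. not Dia (not p and p), w1   [neg-and-rule on 7 (branches; this branch)]
10. not p and p, w2   [Dia-rule on 8: fresh world w2, w1Rw2]
11. not p, w2   [and-rule on 10]
12. p, w2   [and-rule on 10]
Accessibility: w0Rw1, w1Rw2
Branch closes: p and not p both at w2.
Every branch of the negation's tableau closes; the branch above is one of them.

Yes, valid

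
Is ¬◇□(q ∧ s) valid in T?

Invalid (countermodel exists)

Tableau for the negation ◇□(q ∧ s):
1. ◇□(q ∧ s), 0
2. □(q ∧ s), 1
3. q ∧ s, 1
4. q, 1
5. s, 1
Accessibility: 0R0, 0R1, 1R1
The negation has an open branch (countermodel exists).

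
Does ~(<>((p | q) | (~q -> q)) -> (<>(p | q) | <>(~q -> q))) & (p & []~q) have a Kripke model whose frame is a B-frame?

Unsatisfiable

1. ~(<>((p | q) | (~q -> q)) -> (<>(p | q) | <>(~q -> q))) & (p & []~q), u
2. ~(<>((p | q) | (~q -> q)) -> (<>(p | q) | <>(~q -> q))), u   [&-rule on 1]
3. p & []~q, u   [&-rule on 1]
4. <>((p | q) | (~q -> q)), u   [~->-rule on 2]
5. ~(<>(p | q) | <>(~q -> q)), u   [~->-rule on 2]
6. p, u   [&-rule on 3]
7. []~q, u   [&-rule on 3]
8. ~<>(p | q), u   [~|-rule on 5]
9. ~<>(~q -> q), u   [~|-rule on 5]
10. ~q, u   [[]-rule on 7 via uRu]
11. ~(p | q), u   [~<>-rule on 8 via uRu]
12. ~p, u   [~|-rule on 11]
Accessibility: uRu
Branch closes: p and ~p both at u.
Every branch closes; the branch above is one of them.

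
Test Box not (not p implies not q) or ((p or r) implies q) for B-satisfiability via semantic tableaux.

1. Box not (not p implies not q) or ((p or r) implies q), w0
2. (p or r) implies q, w0   [or-rule on 1 (branches; this branch)]
3. q, w0   [implies-rule on 2 (branches; this branch)]
Accessibility: w0Rw0

Satisfiable (open branch found)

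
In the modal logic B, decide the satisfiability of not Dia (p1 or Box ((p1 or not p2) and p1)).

1. not Dia (p1 or Box ((p1 or not p2) and p1)), w0
2. not (p1 or Box ((p1 or not p2) and p1)), w0
3. not p1, w0
4. not Box ((p1 or not p2) and p1), w0
5. not ((p1 or not p2) and p1), w1
6. not (p1 or Box ((p1 or not p2) and p1)), w1
7. not p1, w1
8. not Box ((p1 or not p2) and p1), w1
9. not ((p1 or not p2) and p1), w2
10. not p1, w2
Accessibility: w0Rw0, w0Rw1, w1Rw0, w1Rw1, w1Rw2, w2Rw1, w2Rw2

Yes, satisfiable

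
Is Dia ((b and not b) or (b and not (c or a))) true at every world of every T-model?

Invalid (countermodel exists)

Tableau for the negation not Dia ((b and not b) or (b and not (c or a))):
1. not Dia ((b and not b) or (b and not (c or a))), u
2. not ((b and not b) or (b and not (c or a))), u
3. not (b and not b), u
4. not (b and not (c or a)), u
5. b, u
6. c or a, u
7. a, u
Accessibility: uRu
The negation has an open branch (countermodel exists).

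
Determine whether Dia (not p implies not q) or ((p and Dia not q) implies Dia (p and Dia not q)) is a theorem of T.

Tableau for the negation not (Dia (not p implies not q) or ((p and Dia not q) implies Dia (p and Dia not q))):
1. not (Dia (not p implies not q) or ((p and Dia not q) implies Dia (p and Dia not q))), u
2. not Dia (not p implies not q), u
3. not ((p and Dia not q) implies Dia (p and Dia not q)), u
4. p and Dia not q, u
5. not Dia (p and Dia not q), u
6. p, u
7. Dia not q, u
8. not (not p implies not q), u
9. not p, u
10. q, u
Accessibility: uRu
Branch closes: p and not p both at u.
All branches of the negation close; one closing branch shown above.

Yes, valid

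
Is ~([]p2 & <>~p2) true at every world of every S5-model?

Tableau for the negation []p2 & <>~p2:
1. []p2 & <>~p2, u
2. []p2, u
3. <>~p2, u
4. p2, u
5. ~p2, v
6. p2, v
Accessibility: uRu, uRv, vRu, vRv
Branch closes: p2 and ~p2 both at v.
Every branch of the negation's tableau closes; the branch above is one of them.

Valid in S5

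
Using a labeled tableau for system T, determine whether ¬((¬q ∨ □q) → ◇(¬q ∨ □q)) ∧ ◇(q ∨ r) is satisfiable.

1. ¬((¬q ∨ □q) → ◇(¬q ∨ □q)) ∧ ◇(q ∨ r), 0
2. ¬((¬q ∨ □q) → ◇(¬q ∨ □q)), 0   [∧-rule on 1]
3. ◇(q ∨ r), 0   [∧-rule on 1]
4. ¬q ∨ □q, 0   [¬→-rule on 2]
5. ¬◇(¬q ∨ □q), 0   [¬→-rule on 2]
6. ¬(¬q ∨ □q), 0   [¬◇-rule on 5 via 0R0]
7. q, 0   [¬∨-rule on 6]
8. ¬□q, 0   [¬∨-rule on 6]
9. □q, 0   [∨-rule on 4 (branches; this branch)]
10. q ∨ r, 1   [◇-rule on 3: fresh world 1, 0R1]
11. ¬(¬q ∨ □q), 1   [¬◇-rule on 5 via 0R1]
12. q, 1   [¬∨-rule on 11]
13. ¬□q, 1   [¬∨-rule on 11]
14. r, 1   [∨-rule on 10 (branches; this branch)]
15. ¬q, 2   [¬□-rule on 8: fresh world 2, 0R2]
16. ¬(¬q ∨ □q), 2   [¬◇-rule on 5 via 0R2]
17. q, 2   [¬∨-rule on 16]
18. ¬□q, 2   [¬∨-rule on 16]
Accessibility: 0R0, 0R1, 0R2, 1R1, 2R2
Branch closes: q and ¬q both at 2.
Every branch closes; the branch above is one of them.

No, unsatisfiable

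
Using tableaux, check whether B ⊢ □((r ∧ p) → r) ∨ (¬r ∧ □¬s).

Valid

Tableau for the negation ¬(□((r ∧ p) → r) ∨ (¬r ∧ □¬s)):
1. ¬(□((r ∧ p) → r) ∨ (¬r ∧ □¬s)), 0
2. ¬□((r ∧ p) → r), 0   [¬∨-rule on 1]
3. ¬(¬r ∧ □¬s), 0   [¬∨-rule on 1]
4. ¬□¬s, 0   [¬∧-rule on 3 (branches; this branch)]
5. ¬((r ∧ p) → r), 1   [¬□-rule on 2: fresh world 1, 0R1]
6. r ∧ p, 1   [¬→-rule on 5]
7. ¬r, 1   [¬→-rule on 5]
8. r, 1   [∧-rule on 6]
9. p, 1   [∧-rule on 6]
Accessibility: 0R0, 0R1, 1R0, 1R1
Branch closes: r and ¬r both at 1.
All branches of the negation close; one closing branch shown above.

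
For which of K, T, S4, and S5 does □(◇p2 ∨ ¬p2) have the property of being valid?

T, S4, S5

T-tableau for the negation ¬□(◇p2 ∨ ¬p2):
1. ¬□(◇p2 ∨ ¬p2), 0
2. ¬(◇p2 ∨ ¬p2), 1
3. ¬◇p2, 1
4. p2, 1
5. ¬p2, 1
Accessibility: 0R0, 0R1, 1R1
Branch closes: p2 and ¬p2 both at 1.
Every branch closes (one shown): valid in T, hence also in S4, S5 (every theorem of T is a theorem of S4 and S5).
K-tableau for the negation ¬□(◇p2 ∨ ¬p2):
1. ¬□(◇p2 ∨ ¬p2), 0
2. ¬(◇p2 ∨ ¬p2), 1
3. ¬◇p2, 1
4. p2, 1
Accessibility: 0R1
Complete open branch: countermodel on a K-frame, so not valid in K.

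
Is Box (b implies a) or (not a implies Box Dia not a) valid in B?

Tableau for the negation not (Box (b implies a) or (not a implies Box Dia not a)):
1. not (Box (b implies a) or (not a implies Box Dia not a)), u
2. not Box (b implies a), u
3. not (not a implies Box Dia not a), u
4. not a, u
5. not Box Dia not a, u
6. not (b implies a), v
7. b, v
8. not a, v
9. not Dia not a, w
10. a, u
Accessibility: uRu, uRv, uRw, vRu, vRv, wRu, wRw
Branch closes: a and not a both at u.
All branches of the negation close; one closing branch shown above.

Valid in B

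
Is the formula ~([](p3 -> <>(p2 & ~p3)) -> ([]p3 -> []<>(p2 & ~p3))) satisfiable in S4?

1. ~([](p3 -> <>(p2 & ~p3)) -> ([]p3 -> []<>(p2 & ~p3))), 0
2. [](p3 -> <>(p2 & ~p3)), 0   [~->-rule on 1]
3. ~([]p3 -> []<>(p2 & ~p3)), 0   [~->-rule on 1]
4. []p3, 0   [~->-rule on 3]
5. ~[]<>(p2 & ~p3), 0   [~->-rule on 3]
6. p3 -> <>(p2 & ~p3), 0   [[]-rule on 2 via 0R0]
7. p3, 0   [[]-rule on 4 via 0R0]
8. <>(p2 & ~p3), 0   [->-rule on 6 (branches; this branch)]
9. ~<>(p2 & ~p3), 1   [~[]-rule on 5: fresh world 1, 0R1]
10. p3 -> <>(p2 & ~p3), 1   [[]-rule on 2 via 0R1]
11. p3, 1   [[]-rule on 4 via 0R1]
12. ~(p2 & ~p3), 1   [~<>-rule on 9 via 1R1]
13. <>(p2 & ~p3), 1   [->-rule on 10 (branches; this branch)]
14. p2 & ~p3, 2   [<>-rule on 8: fresh world 2, 0R2]
15. p2, 2   [&-rule on 14]
16. ~p3, 2   [&-rule on 14]
17. p3 -> <>(p2 & ~p3), 2   [[]-rule on 2 via 0R2]
18. p3, 2   [[]-rule on 4 via 0R2]
Accessibility: 0R0, 0R1, 0R2, 1R1, 2R2
Branch closes: p3 and ~p3 both at 2.
(One branch shown.) All branches close.

Unsatisfiable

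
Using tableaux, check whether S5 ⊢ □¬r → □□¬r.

Tableau for the negation ¬(□¬r → □□¬r):
1. ¬(□¬r → □□¬r), 0
2. □¬r, 0
3. ¬□□¬r, 0
4. ¬r, 0
5. ¬□¬r, 1
6. ¬r, 1
7. r, 2
8. ¬r, 2
Accessibility: 0R0, 0R1, 0R2, 1R0, 1R1, 1R2, 2R0, 2R1, 2R2
Branch closes: r and ¬r both at 2.
Every branch of the negation's tableau closes; the branch above is one of them.

Valid in S5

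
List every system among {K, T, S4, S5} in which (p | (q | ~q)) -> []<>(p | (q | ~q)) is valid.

T-tableau for the negation ~((p | (q | ~q)) -> []<>(p | (q | ~q))):
1. ~((p | (q | ~q)) -> []<>(p | (q | ~q))), 0
2. p | (q | ~q), 0
3. ~[]<>(p | (q | ~q)), 0
4. q | ~q, 0
5. ~q, 0
6. ~<>(p | (q | ~q)), 1
7. ~(p | (q | ~q)), 1
8. ~p, 1
9. ~(q | ~q), 1
10. ~q, 1
11. q, 1
Accessibility: 0R0, 0R1, 1R1
Branch closes: q and ~q both at 1.
Every branch closes (one shown): valid in T, hence also in S4, S5 (every theorem of T is a theorem of S4 and S5).
K-tableau for the negation ~((p | (q | ~q)) -> []<>(p | (q | ~q))):
1. ~((p | (q | ~q)) -> []<>(p | (q | ~q))), 0
2. p | (q | ~q), 0
3. ~[]<>(p | (q | ~q)), 0
4. q | ~q, 0
5. ~q, 0
6. ~<>(p | (q | ~q)), 1
Accessibility: 0R1
Complete open branch: countermodel on a K-frame, so not valid in K.

T, S4, S5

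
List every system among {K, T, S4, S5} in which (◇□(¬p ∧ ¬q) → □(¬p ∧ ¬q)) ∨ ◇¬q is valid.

T, S4, S5

T-tableau for the negation ¬((◇□(¬p ∧ ¬q) → □(¬p ∧ ¬q)) ∨ ◇¬q):
1. ¬((◇□(¬p ∧ ¬q) → □(¬p ∧ ¬q)) ∨ ◇¬q), u
2. ¬(◇□(¬p ∧ ¬q) → □(¬p ∧ ¬q)), u   [¬∨-rule on 1]
3. ¬◇¬q, u   [¬∨-rule on 1]
4. ◇□(¬p ∧ ¬q), u   [¬→-rule on 2]
5. ¬□(¬p ∧ ¬q), u   [¬→-rule on 2]
6. q, u   [¬◇-rule on 3 via uRu]
7. □(¬p ∧ ¬q), v   [◇-rule on 4: fresh world v, uRv]
8. q, v   [¬◇-rule on 3 via uRv]
9. ¬p ∧ ¬q, v   [□-rule on 7 via vRv]
10. ¬p, v   [∧-rule on 9]
11. ¬q, v   [∧-rule on 9]
Accessibility: uRu, uRv, vRv
Branch closes: q and ¬q both at v.
Every branch closes (one shown): valid in T, hence also in S4, S5 (every theorem of T is a theorem of S4 and S5).
K-tableau for the negation ¬((◇□(¬p ∧ ¬q) → □(¬p ∧ ¬q)) ∨ ◇¬q):
1. ¬((◇□(¬p ∧ ¬q) → □(¬p ∧ ¬q)) ∨ ◇¬q), u
2. ¬(◇□(¬p ∧ ¬q) → □(¬p ∧ ¬q)), u   [¬∨-rule on 1]
3. ¬◇¬q, u   [¬∨-rule on 1]
4. ◇□(¬p ∧ ¬q), u   [¬→-rule on 2]
5. ¬□(¬p ∧ ¬q), u   [¬→-rule on 2]
6. □(¬p ∧ ¬q), v   [◇-rule on 4: fresh world v, uRv]
7. q, v   [¬◇-rule on 3 via uRv]
8. ¬(¬p ∧ ¬q), w   [¬□-rule on 5: fresh world w, uRw]
9. q, w   [¬◇-rule on 3 via uRw]
Accessibility: uRv, uRw
Complete open branch: countermodel on a K-frame, so not valid in K.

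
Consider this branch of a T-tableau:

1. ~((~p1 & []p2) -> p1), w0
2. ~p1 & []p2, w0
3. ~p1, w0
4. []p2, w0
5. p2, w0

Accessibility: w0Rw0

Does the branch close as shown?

No, open

No world carries both an atom and its negation.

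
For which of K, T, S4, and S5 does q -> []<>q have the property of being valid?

S4-tableau for the negation ~(q -> []<>q):
1. ~(q -> []<>q), u
2. q, u
3. ~[]<>q, u
4. ~<>q, v
5. ~q, v
Accessibility: uRu, uRv, vRv
Complete open branch: countermodel on an S4-frame, so not valid in S4, nor in K, T (the same frame is also a K-frame and a T-frame).
S5-tableau for the negation ~(q -> []<>q):
1. ~(q -> []<>q), u
2. q, u
3. ~[]<>q, u
4. ~<>q, v
5. ~q, u
Accessibility: uRu, uRv, vRu, vRv
Branch closes: q and ~q both at u.
Every branch closes (one shown): valid in S5.

S5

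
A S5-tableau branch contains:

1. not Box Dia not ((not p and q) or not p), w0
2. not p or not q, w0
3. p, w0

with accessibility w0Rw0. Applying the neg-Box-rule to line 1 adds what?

a fresh world w1 with w0Rw1, and not Dia not ((not p and q) or not p) at w1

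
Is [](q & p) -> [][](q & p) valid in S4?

Tableau for the negation ~([](q & p) -> [][](q & p)):
1. ~([](q & p) -> [][](q & p)), 0
2. [](q & p), 0
3. ~[][](q & p), 0
4. q & p, 0
5. q, 0
6. p, 0
7. ~[](q & p), 1
8. q & p, 1
9. q, 1
10. p, 1
11. ~(q & p), 2
12. q & p, 2
13. q, 2
14. p, 2
15. ~p, 2
Accessibility: 0R0, 0R1, 0R2, 1R1, 1R2, 2R2
Branch closes: p and ~p both at 2.
All branches of the negation close; one closing branch shown above.

Yes, valid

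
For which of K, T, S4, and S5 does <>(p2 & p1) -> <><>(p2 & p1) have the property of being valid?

K-tableau for the negation ~(<>(p2 & p1) -> <><>(p2 & p1)):
1. ~(<>(p2 & p1) -> <><>(p2 & p1)), 0
2. <>(p2 & p1), 0   [~->-rule on 1]
3. ~<><>(p2 & p1), 0   [~->-rule on 1]
4. p2 & p1, 1   [<>-rule on 2: fresh world 1, 0R1]
5. p2, 1   [&-rule on 4]
6. p1, 1   [&-rule on 4]
7. ~<>(p2 & p1), 1   [~<>-rule on 3 via 0R1]
Accessibility: 0R1
Complete open branch: countermodel on a K-frame, so not valid in K.
T-tableau for the negation ~(<>(p2 & p1) -> <><>(p2 & p1)):
1. ~(<>(p2 & p1) -> <><>(p2 & p1)), 0
2. <>(p2 & p1), 0   [~->-rule on 1]
3. ~<><>(p2 & p1), 0   [~->-rule on 1]
4. ~<>(p2 & p1), 0   [~<>-rule on 3 via 0R0]
5. ~(p2 & p1), 0   [~<>-rule on 4 via 0R0]
6. ~p1, 0   [~&-rule on 5 (branches; this branch)]
7. p2 & p1, 1   [<>-rule on 2: fresh world 1, 0R1]
8. p2, 1   [&-rule on 7]
9. p1, 1   [&-rule on 7]
10. ~<>(p2 & p1), 1   [~<>-rule on 3 via 0R1]
11. ~(p2 & p1), 1   [~<>-rule on 4 via 0R1]
12. ~p1, 1   [~&-rule on 11 (branches; this branch)]
Accessibility: 0R0, 0R1, 1R1
Branch closes: p1 and ~p1 both at 1.
Every branch closes (one shown): valid in T, hence also in S4, S5 (every theorem of T is a theorem of S4 and S5).

T, S4, S5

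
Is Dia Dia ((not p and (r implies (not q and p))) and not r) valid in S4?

Not valid

Tableau for the negation not Dia Dia ((not p and (r implies (not q and p))) and not r):
1. not Dia Dia ((not p and (r implies (not q and p))) and not r), 0
2. not Dia ((not p and (r implies (not q and p))) and not r), 0   [neg-Dia-rule on 1 via 0R0]
3. not ((not p and (r implies (not q and p))) and not r), 0   [neg-Dia-rule on 2 via 0R0]
4. r, 0   [neg-and-rule on 3 (branches; this branch)]
Accessibility: 0R0
The negation has an open branch (countermodel exists).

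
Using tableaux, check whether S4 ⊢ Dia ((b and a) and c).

Invalid (countermodel exists)

Tableau for the negation not Dia ((b and a) and c):
1. not Dia ((b and a) and c), 0
2. not ((b and a) and c), 0
3. not c, 0
Accessibility: 0R0
The negation has an open branch (countermodel exists).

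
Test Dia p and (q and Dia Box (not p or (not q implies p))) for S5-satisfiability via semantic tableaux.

Satisfiable (open branch found)

1. Dia p and (q and Dia Box (not p or (not q implies p))), w0
2. Dia p, w0   [and-rule on 1]
3. q and Dia Box (not p or (not q implies p)), w0   [and-rule on 1]
4. q, w0   [and-rule on 3]
5. Dia Box (not p or (not q implies p)), w0   [and-rule on 3]
6. p, w1   [Dia-rule on 2: fresh world w1, w0Rw1]
7. Box (not p or (not q implies p)), w2   [Dia-rule on 5: fresh world w2, w0Rw2]
8. not p or (not q implies p), w0   [Box-rule on 7 via w2Rw0]
9. not p or (not q implies p), w1   [Box-rule on 7 via w2Rw1]
10. not p or (not q implies p), w2   [Box-rule on 7 via w2Rw2]
11. not q implies p, w0   [or-rule on 8 (branches; this branch)]
12. not q implies p, w1   [or-rule on 9 (branches; this branch)]
13. not q implies p, w2   [or-rule on 10 (branches; this branch)]
14. p, w0   [implies-rule on 11 (branches; this branch)]
15. p, w2   [implies-rule on 13 (branches; this branch)]
Accessibility: w0Rw0, w0Rw1, w0Rw2, w1Rw0, w1Rw1, w1Rw2, w2Rw0, w2Rw1, w2Rw2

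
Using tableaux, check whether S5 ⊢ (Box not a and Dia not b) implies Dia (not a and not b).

Yes, valid

Tableau for the negation not ((Box not a and Dia not b) implies Dia (not a and not b)):
1. not ((Box not a and Dia not b) implies Dia (not a and not b)), u
2. Box not a and Dia not b, u
3. not Dia (not a and not b), u
4. Box not a, u
5. Dia not b, u
6. not (not a and not b), u
7. not a, u
8. b, u
9. not b, v
10. not (not a and not b), v
11. not a, v
12. b, v
Accessibility: uRu, uRv, vRu, vRv
Branch closes: b and not b both at v.
Every branch of the negation's tableau closes; the branch above is one of them.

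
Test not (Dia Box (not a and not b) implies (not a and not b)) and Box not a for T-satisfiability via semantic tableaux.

1. not (Dia Box (not a and not b) implies (not a and not b)) and Box not a, u
2. not (Dia Box (not a and not b) implies (not a and not b)), u
3. Box not a, u
4. Dia Box (not a and not b), u
5. not (not a and not b), u
6. not a, u
7. b, u
8. Box (not a and not b), v
9. not a, v
10. not a and not b, v
11. not b, v
Accessibility: uRu, uRv, vRv

Satisfiable (open branch found)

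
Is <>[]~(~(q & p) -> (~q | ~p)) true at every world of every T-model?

Not valid

Tableau for the negation ~<>[]~(~(q & p) -> (~q | ~p)):
1. ~<>[]~(~(q & p) -> (~q | ~p)), u
2. ~[]~(~(q & p) -> (~q | ~p)), u
3. ~(q & p) -> (~q | ~p), v
4. ~[]~(~(q & p) -> (~q | ~p)), v
5. ~q | ~p, v
6. ~p, v
7. ~(q & p) -> (~q | ~p), w
8. ~q | ~p, w
9. ~p, w
Accessibility: uRu, uRv, vRv, vRw, wRw
The negation has an open branch (countermodel exists).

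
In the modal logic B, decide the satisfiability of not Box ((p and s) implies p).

1. not Box ((p and s) implies p), 0
2. not ((p and s) implies p), 1
3. p and s, 1
4. not p, 1
5. p, 1
6. s, 1
Accessibility: 0R0, 0R1, 1R0, 1R1
Branch closes: p and not p both at 1.
Every branch closes; the branch above is one of them.

Unsatisfiable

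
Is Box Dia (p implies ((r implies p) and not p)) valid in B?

Tableau for the negation not Box Dia (p implies ((r implies p) and not p)):
1. not Box Dia (p implies ((r implies p) and not p)), w0
2. not Dia (p implies ((r implies p) and not p)), w1   [neg-Box-rule on 1: fresh world w1, w0Rw1]
3. not (p implies ((r implies p) and not p)), w0   [neg-Dia-rule on 2 via w1Rw0]
4. p, w0   [neg-implies-rule on 3]
5. not ((r implies p) and not p), w0   [neg-implies-rule on 3]
6. not (p implies ((r implies p) and not p)), w1   [neg-Dia-rule on 2 via w1Rw1]
7. p, w1   [neg-implies-rule on 6]
8. not ((r implies p) and not p), w1   [neg-implies-rule on 6]
Accessibility: w0Rw0, w0Rw1, w1Rw0, w1Rw1
The negation has an open branch (countermodel exists).

Invalid (countermodel exists)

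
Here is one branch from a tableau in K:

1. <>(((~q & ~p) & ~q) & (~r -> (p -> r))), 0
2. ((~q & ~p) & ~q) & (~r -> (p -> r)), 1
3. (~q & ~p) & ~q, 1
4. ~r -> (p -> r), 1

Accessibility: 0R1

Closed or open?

No, open

There is no literal clash: for every atom and world, at most one sign appears.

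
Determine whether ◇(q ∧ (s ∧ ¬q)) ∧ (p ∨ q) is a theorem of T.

Tableau for the negation ¬(◇(q ∧ (s ∧ ¬q)) ∧ (p ∨ q)):
1. ¬(◇(q ∧ (s ∧ ¬q)) ∧ (p ∨ q)), 0
2. ¬(p ∨ q), 0   [¬∧-rule on 1 (branches; this branch)]
3. ¬p, 0   [¬∨-rule on 2]
4. ¬q, 0   [¬∨-rule on 2]
Accessibility: 0R0
The negation has an open branch (countermodel exists).

Not valid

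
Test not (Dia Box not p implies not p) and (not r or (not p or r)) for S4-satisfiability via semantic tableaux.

1. not (Dia Box not p implies not p) and (not r or (not p or r)), w0
2. not (Dia Box not p implies not p), w0
3. not r or (not p or r), w0
4. Dia Box not p, w0
5. p, w0
6. not p or r, w0
7. r, w0
8. Box not p, w1
9. not p, w1
Accessibility: w0Rw0, w0Rw1, w1Rw1

Yes, satisfiable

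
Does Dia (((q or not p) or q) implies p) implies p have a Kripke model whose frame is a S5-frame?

1. Dia (((q or not p) or q) implies p) implies p, 0
2. p, 0
Accessibility: 0R0

Yes, satisfiable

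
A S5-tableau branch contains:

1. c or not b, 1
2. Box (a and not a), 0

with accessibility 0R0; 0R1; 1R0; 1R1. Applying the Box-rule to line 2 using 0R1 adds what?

a and not a, 1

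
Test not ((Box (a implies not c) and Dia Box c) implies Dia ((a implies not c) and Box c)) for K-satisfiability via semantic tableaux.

1. not ((Box (a implies not c) and Dia Box c) implies Dia ((a implies not c) and Box c)), u
2. Box (a implies not c) and Dia Box c, u
3. not Dia ((a implies not c) and Box c), u
4. Box (a implies not c), u
5. Dia Box c, u
6. Box c, v
7. not ((a implies not c) and Box c), v
8. a implies not c, v
9. not Box c, v
10. not c, v
11. not c, w
12. c, w
Accessibility: uRv, vRw
Branch closes: c and not c both at w.
Every branch closes; the branch above is one of them.

Unsatisfiable (every branch closes)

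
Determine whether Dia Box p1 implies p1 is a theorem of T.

Invalid (countermodel exists)

Tableau for the negation not (Dia Box p1 implies p1):
1. not (Dia Box p1 implies p1), w0
2. Dia Box p1, w0
3. not p1, w0
4. Box p1, w1
5. p1, w1
Accessibility: w0Rw0, w0Rw1, w1Rw1
The negation has an open branch (countermodel exists).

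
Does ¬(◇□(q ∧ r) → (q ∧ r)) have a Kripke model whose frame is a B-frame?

1. ¬(◇□(q ∧ r) → (q ∧ r)), u
2. ◇□(q ∧ r), u   [¬→-rule on 1]
3. ¬(q ∧ r), u   [¬→-rule on 1]
4. ¬r, u   [¬∧-rule on 3 (branches; this branch)]
5. □(q ∧ r), v   [◇-rule on 2: fresh world v, uRv]
6. q ∧ r, u   [□-rule on 5 via vRu]
7. q, u   [∧-rule on 6]
8. r, u   [∧-rule on 6]
Accessibility: uRu, uRv, vRu, vRv
Branch closes: r and ¬r both at u.
Every branch closes; the branch above is one of them.

Unsatisfiable (every branch closes)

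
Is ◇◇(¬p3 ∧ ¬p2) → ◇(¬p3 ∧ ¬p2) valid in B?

Tableau for the negation ¬(◇◇(¬p3 ∧ ¬p2) → ◇(¬p3 ∧ ¬p2)):
1. ¬(◇◇(¬p3 ∧ ¬p2) → ◇(¬p3 ∧ ¬p2)), w0
2. ◇◇(¬p3 ∧ ¬p2), w0
3. ¬◇(¬p3 ∧ ¬p2), w0
4. ¬(¬p3 ∧ ¬p2), w0
5. p2, w0
6. ◇(¬p3 ∧ ¬p2), w1
7. ¬(¬p3 ∧ ¬p2), w1
8. p2, w1
9. ¬p3 ∧ ¬p2, w2
10. ¬p3, w2
11. ¬p2, w2
Accessibility: w0Rw0, w0Rw1, w1Rw0, w1Rw1, w1Rw2, w2Rw1, w2Rw2
The negation has an open branch (countermodel exists).

Invalid (countermodel exists)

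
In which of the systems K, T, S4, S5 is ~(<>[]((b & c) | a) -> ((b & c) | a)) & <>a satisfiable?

S4-tableau for the formula:
1. ~(<>[]((b & c) | a) -> ((b & c) | a)) & <>a, u
2. ~(<>[]((b & c) | a) -> ((b & c) | a)), u   [&-rule on 1]
3. <>a, u   [&-rule on 1]
4. <>[]((b & c) | a), u   [~->-rule on 2]
5. ~((b & c) | a), u   [~->-rule on 2]
6. ~(b & c), u   [~|-rule on 5]
7. ~a, u   [~|-rule on 5]
8. ~c, u   [~&-rule on 6 (branches; this branch)]
9. a, v   [<>-rule on 3: fresh world v, uRv]
10. []((b & c) | a), w   [<>-rule on 4: fresh world w, uRw]
11. (b & c) | a, w   [[]-rule on 10 via wRw]
12. a, w   [|-rule on 11 (branches; this branch)]
Accessibility: uRu, uRv, uRw, vRv, wRw
Complete open branch: satisfiable in S4, hence also in K, T (this S4-model is also a K-model and a T-model).
S5-tableau for the formula:
1. ~(<>[]((b & c) | a) -> ((b & c) | a)) & <>a, u
2. ~(<>[]((b & c) | a) -> ((b & c) | a)), u   [&-rule on 1]
3. <>a, u   [&-rule on 1]
4. <>[]((b & c) | a), u   [~->-rule on 2]
5. ~((b & c) | a), u   [~->-rule on 2]
6. ~(b & c), u   [~|-rule on 5]
7. ~a, u   [~|-rule on 5]
8. ~c, u   [~&-rule on 6 (branches; this branch)]
9. a, v   [<>-rule on 3: fresh world v, uRv]
10. []((b & c) | a), w   [<>-rule on 4: fresh world w, uRw]
11. (b & c) | a, u   [[]-rule on 10 via wRu]
12. (b & c) | a, v   [[]-rule on 10 via wRv]
13. (b & c) | a, w   [[]-rule on 10 via wRw]
14. b & c, u   [|-rule on 11 (branches; this branch)]
15. b, u   [&-rule on 14]
16. c, u   [&-rule on 14]
Accessibility: uRu, uRv, uRw, vRu, vRv, vRw, wRu, wRv, wRw
Branch closes: c and ~c both at u.
Every branch closes (one shown): unsatisfiable in S5.

K, T, S4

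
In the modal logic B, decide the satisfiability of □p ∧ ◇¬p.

Unsatisfiable

1. □p ∧ ◇¬p, w0
2. □p, w0   [∧-rule on 1]
3. ◇¬p, w0   [∧-rule on 1]
4. p, w0   [□-rule on 2 via w0Rw0]
5. ¬p, w1   [◇-rule on 3: fresh world w1, w0Rw1]
6. p, w1   [□-rule on 2 via w0Rw1]
Accessibility: w0Rw0, w0Rw1, w1Rw0, w1Rw1
Branch closes: p and ¬p both at w1.
(One branch shown.) All branches close.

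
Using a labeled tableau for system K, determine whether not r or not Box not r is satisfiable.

Yes, satisfiable

1. not r or not Box not r, u
2. not Box not r, u
3. r, v
Accessibility: uRv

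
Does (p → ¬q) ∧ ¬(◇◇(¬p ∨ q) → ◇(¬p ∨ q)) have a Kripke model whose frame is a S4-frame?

1. (p → ¬q) ∧ ¬(◇◇(¬p ∨ q) → ◇(¬p ∨ q)), w0
2. p → ¬q, w0   [∧-rule on 1]
3. ¬(◇◇(¬p ∨ q) → ◇(¬p ∨ q)), w0   [∧-rule on 1]
4. ◇◇(¬p ∨ q), w0   [¬→-rule on 3]
5. ¬◇(¬p ∨ q), w0   [¬→-rule on 3]
6. ¬(¬p ∨ q), w0   [¬◇-rule on 5 via w0Rw0]
7. p, w0   [¬∨-rule on 6]
8. ¬q, w0   [¬∨-rule on 6]
9. ◇(¬p ∨ q), w1   [◇-rule on 4: fresh world w1, w0Rw1]
10. ¬(¬p ∨ q), w1   [¬◇-rule on 5 via w0Rw1]
11. p, w1   [¬∨-rule on 10]
12. ¬q, w1   [¬∨-rule on 10]
13. ¬p ∨ q, w2   [◇-rule on 9: fresh world w2, w1Rw2]
14. ¬(¬p ∨ q), w2   [¬◇-rule on 5 via w0Rw2]
15. p, w2   [¬∨-rule on 14]
16. ¬q, w2   [¬∨-rule on 14]
17. q, w2   [∨-rule on 13 (branches; this branch)]
Accessibility: w0Rw0, w0Rw1, w0Rw2, w1Rw1, w1Rw2, w2Rw2
Branch closes: q and ¬q both at w2.
All branches of the tableau close; one closing branch shown above.

No, unsatisfiable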